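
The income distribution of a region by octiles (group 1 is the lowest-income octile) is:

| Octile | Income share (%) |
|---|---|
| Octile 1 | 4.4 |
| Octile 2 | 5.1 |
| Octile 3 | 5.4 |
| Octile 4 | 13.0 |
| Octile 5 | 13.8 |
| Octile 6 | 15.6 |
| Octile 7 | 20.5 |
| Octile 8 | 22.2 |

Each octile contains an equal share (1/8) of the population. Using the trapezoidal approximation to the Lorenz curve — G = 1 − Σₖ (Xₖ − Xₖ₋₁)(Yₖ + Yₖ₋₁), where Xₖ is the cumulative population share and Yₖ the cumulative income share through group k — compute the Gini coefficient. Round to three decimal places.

Cumulative income shares Yₖ: 0.0440, 0.0950, 0.1490, 0.2790, 0.4170, 0.5730, 0.7780, 1.0000
Σ (Xₖ−Xₖ₋₁)(Yₖ+Yₖ₋₁) = (1/8)(0.0440+0.0000) + (1/8)(0.0950+0.0440) + (1/8)(0.1490+0.0950) + (1/8)(0.2790+0.1490) + (1/8)(0.4170+0.2790) + (1/8)(0.5730+0.4170) + (1/8)(0.7780+0.5730) + (1/8)(1.0000+0.7780)
  = 0.0055 + 0.0174 + 0.0305 + 0.0535 + 0.0870 + 0.1238 + 0.1689 + 0.2223 = 0.7087
G = 1 − 0.7087 = 0.2913

0.291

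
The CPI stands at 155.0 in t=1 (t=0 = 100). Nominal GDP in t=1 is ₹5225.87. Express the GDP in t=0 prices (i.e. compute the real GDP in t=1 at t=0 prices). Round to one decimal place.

3371.5

Real = Nominal ÷ (Index/100) = 5225.87 ÷ (155.0/100)
     = 5225.87 ÷ 1.550 = 3371.5290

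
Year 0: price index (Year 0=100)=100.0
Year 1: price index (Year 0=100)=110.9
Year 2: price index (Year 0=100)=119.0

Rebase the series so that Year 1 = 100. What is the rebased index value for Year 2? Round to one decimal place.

107.3

Rebased(Year 2) = 119.0 / 110.9 × 100 = 107.3039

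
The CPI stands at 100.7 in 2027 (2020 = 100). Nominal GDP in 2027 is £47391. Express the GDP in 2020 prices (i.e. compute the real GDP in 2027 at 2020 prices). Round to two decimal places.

47061.57

Real = Nominal ÷ (Index/100) = 47391 ÷ (100.7/100)
     = 47391 ÷ 1.007 = 47061.5690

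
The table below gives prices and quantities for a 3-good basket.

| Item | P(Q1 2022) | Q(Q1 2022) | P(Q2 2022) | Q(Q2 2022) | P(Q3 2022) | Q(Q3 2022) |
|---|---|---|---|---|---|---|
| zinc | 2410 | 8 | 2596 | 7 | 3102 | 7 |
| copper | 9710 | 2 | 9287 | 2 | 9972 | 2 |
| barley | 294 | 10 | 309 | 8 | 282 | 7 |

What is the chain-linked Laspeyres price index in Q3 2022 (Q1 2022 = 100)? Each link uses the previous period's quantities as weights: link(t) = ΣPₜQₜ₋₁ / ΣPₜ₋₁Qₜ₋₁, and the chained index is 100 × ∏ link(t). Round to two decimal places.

114.10

Link Q1 2022→Q2 2022:
ΣP(Q2 2022)Q(Q1 2022) = 2596×8 + 9287×2 + 309×10 = 20768 + 18574 + 3090 = 42432
ΣP(Q1 2022)Q(Q1 2022) = 2410×8 + 9710×2 + 294×10 = 19280 + 19420 + 2940 = 41640
link = 42432/41640 = 1.019020
Link Q2 2022→Q3 2022:
ΣP(Q3 2022)Q(Q2 2022) = 3102×7 + 9972×2 + 282×8 = 21714 + 19944 + 2256 = 43914
ΣP(Q2 2022)Q(Q2 2022) = 2596×7 + 9287×2 + 309×8 = 18172 + 18574 + 2472 = 39218
link = 43914/39218 = 1.119741
Chained index = 100 × 1.019020 × 1.119741 = 114.1039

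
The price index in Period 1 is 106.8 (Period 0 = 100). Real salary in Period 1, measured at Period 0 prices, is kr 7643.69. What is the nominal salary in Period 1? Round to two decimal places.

8163.46

Nominal = Real × (Index/100) = 7643.69 × (106.8/100)
        = 7643.69 × 1.068 = 8163.4609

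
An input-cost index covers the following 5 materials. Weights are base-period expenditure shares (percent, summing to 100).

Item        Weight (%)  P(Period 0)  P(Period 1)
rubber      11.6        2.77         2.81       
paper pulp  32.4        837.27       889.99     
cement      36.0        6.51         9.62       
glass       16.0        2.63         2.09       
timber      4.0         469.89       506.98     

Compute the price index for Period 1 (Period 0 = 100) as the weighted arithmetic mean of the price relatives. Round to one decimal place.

116.4

rubber: 11.6 × (2.81/2.77) = 11.6 × 1.014440 = 11.7675
paper pulp: 32.4 × (889.99/837.27) = 32.4 × 1.062967 = 34.4401
cement: 36.0 × (9.62/6.51) = 36.0 × 1.477727 = 53.1982
glass: 16.0 × (2.09/2.63) = 16.0 × 0.794677 = 12.7148
timber: 4.0 × (506.98/469.89) = 4.0 × 1.078933 = 4.3157
Index = Σ wᵢ·(p₁ᵢ/p₀ᵢ) = 11.7675 + 34.4401 + 53.1982 + 12.7148 + 4.3157 = 116.4363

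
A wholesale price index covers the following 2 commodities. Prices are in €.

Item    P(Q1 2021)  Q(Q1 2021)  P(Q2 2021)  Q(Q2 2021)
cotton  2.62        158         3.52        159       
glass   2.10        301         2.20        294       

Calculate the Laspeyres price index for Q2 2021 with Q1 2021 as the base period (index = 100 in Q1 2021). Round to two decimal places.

116.47

Laspeyres price index uses base-period quantities as weights.
ΣP(Q2 2021)·Q(Q1 2021) = 3.52×158 + 2.20×301 = 556.16 + 662.2 = 1218.36
ΣP(Q1 2021)·Q(Q1 2021) = 2.62×158 + 2.10×301 = 413.96 + 632.1 = 1046.06
Index = 1218.36 / 1046.06 × 100 = 116.4713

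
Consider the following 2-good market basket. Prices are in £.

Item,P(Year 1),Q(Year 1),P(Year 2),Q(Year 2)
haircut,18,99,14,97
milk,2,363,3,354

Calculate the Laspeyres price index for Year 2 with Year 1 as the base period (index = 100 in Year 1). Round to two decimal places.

98.68

Laspeyres price index uses base-period quantities as weights.
ΣP(Year 2)·Q(Year 1) = 14×99 + 3×363 = 1386 + 1089 = 2475
ΣP(Year 1)·Q(Year 1) = 18×99 + 2×363 = 1782 + 726 = 2508
Index = 2475 / 2508 × 100 = 98.6842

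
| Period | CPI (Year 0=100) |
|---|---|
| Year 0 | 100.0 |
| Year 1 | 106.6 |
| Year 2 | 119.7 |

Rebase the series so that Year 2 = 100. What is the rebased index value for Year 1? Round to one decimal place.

Rebased(Year 1) = 106.6 / 119.7 × 100 = 89.0560

89.1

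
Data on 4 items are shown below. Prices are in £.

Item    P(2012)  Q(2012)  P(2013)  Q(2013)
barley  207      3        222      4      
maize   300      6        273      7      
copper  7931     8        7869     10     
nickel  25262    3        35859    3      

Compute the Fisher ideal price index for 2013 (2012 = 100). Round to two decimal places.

Laspeyres component (base-period weights):
ΣP(2013)Q(2012) = 222×3 + 273×6 + 7869×8 + 35859×3 = 666 + 1638 + 62952 + 107577 = 172833
ΣP(2012)Q(2012) = 207×3 + 300×6 + 7931×8 + 25262×3 = 621 + 1800 + 63448 + 75786 = 141655
L = 172833 / 141655 × 100 = 122.0098
Paasche component (current-period weights):
ΣP(2013)Q(2013) = 222×4 + 273×7 + 7869×10 + 35859×3 = 888 + 1911 + 78690 + 107577 = 189066
ΣP(2012)Q(2013) = 207×4 + 300×7 + 7931×10 + 25262×3 = 828 + 2100 + 79310 + 75786 = 158024
P = 189066 / 158024 × 100 = 119.6439
Fisher = √(L × P) = √(122.0098 × 119.6439) = 120.8210

120.82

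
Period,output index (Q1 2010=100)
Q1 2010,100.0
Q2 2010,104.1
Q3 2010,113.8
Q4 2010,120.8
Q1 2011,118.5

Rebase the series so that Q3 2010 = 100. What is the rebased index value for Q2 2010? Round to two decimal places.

91.48

Rebased(Q2 2010) = 104.1 / 113.8 × 100 = 91.4763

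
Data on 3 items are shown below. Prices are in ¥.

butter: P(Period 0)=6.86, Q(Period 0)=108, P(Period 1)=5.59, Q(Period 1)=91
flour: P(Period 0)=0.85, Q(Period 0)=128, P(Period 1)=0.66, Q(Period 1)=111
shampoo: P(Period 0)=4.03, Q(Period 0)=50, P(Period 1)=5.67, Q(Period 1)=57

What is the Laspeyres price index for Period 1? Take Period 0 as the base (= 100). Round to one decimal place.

Laspeyres price index uses base-period quantities as weights.
ΣP(Period 1)·Q(Period 0) = 5.59×108 + 0.66×128 + 5.67×50 = 603.72 + 84.48 + 283.5 = 971.7
ΣP(Period 0)·Q(Period 0) = 6.86×108 + 0.85×128 + 4.03×50 = 740.88 + 108.8 + 201.5 = 1051.18
Index = 971.7 / 1051.18 × 100 = 92.4390

92.4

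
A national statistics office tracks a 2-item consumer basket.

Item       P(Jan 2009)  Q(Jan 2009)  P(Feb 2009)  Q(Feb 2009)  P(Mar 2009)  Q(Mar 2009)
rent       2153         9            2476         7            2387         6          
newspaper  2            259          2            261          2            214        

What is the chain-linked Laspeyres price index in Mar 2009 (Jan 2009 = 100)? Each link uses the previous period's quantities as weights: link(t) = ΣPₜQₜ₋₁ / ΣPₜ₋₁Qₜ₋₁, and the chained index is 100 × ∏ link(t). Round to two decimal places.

110.61

Link Jan 2009→Feb 2009:
ΣP(Feb 2009)Q(Jan 2009) = 2476×9 + 2×259 = 22284 + 518 = 22802
ΣP(Jan 2009)Q(Jan 2009) = 2153×9 + 2×259 = 19377 + 518 = 19895
link = 22802/19895 = 1.146117
Link Feb 2009→Mar 2009:
ΣP(Mar 2009)Q(Feb 2009) = 2387×7 + 2×261 = 16709 + 522 = 17231
ΣP(Feb 2009)Q(Feb 2009) = 2476×7 + 2×261 = 17332 + 522 = 17854
link = 17231/17854 = 0.965106
Chained index = 100 × 1.146117 × 0.965106 = 110.6124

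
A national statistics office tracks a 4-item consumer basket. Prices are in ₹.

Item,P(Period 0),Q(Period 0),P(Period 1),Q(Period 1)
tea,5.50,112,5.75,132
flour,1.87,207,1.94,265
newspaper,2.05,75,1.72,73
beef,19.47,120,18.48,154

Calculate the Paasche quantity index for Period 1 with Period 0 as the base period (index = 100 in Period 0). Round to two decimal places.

Paasche quantity index uses current-period prices as weights.
ΣP(Period 1)·Q(Period 1) = 5.75×132 + 1.94×265 + 1.72×73 + 18.48×154 = 759 + 514.1 + 125.56 + 2845.92 = 4244.58
ΣP(Period 1)·Q(Period 0) = 5.75×112 + 1.94×207 + 1.72×75 + 18.48×120 = 644 + 401.58 + 129 + 2217.6 = 3392.18
Index = 4244.58 / 3392.18 × 100 = 125.1284

125.13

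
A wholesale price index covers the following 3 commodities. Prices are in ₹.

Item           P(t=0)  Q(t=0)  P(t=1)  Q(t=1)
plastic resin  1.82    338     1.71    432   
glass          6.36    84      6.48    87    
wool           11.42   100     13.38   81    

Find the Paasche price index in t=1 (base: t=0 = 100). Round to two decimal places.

Paasche price index uses current-period quantities as weights.
ΣP(t=1)·Q(t=1) = 1.71×432 + 6.48×87 + 13.38×81 = 738.72 + 563.76 + 1083.78 = 2386.26
ΣP(t=0)·Q(t=1) = 1.82×432 + 6.36×87 + 11.42×81 = 786.24 + 553.32 + 925.02 = 2264.58
Index = 2386.26 / 2264.58 × 100 = 105.3732

105.37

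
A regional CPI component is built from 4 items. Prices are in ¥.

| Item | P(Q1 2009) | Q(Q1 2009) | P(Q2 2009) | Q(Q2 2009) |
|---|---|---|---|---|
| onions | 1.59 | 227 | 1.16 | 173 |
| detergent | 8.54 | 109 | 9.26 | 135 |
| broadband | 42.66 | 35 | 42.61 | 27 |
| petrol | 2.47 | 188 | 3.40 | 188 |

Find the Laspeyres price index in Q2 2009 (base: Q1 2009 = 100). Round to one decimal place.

Laspeyres price index uses base-period quantities as weights.
ΣP(Q2 2009)·Q(Q1 2009) = 1.16×227 + 9.26×109 + 42.61×35 + 3.40×188 = 263.32 + 1009.34 + 1491.35 + 639.2 = 3403.21
ΣP(Q1 2009)·Q(Q1 2009) = 1.59×227 + 8.54×109 + 42.66×35 + 2.47×188 = 360.93 + 930.86 + 1493.1 + 464.36 = 3249.25
Index = 3403.21 / 3249.25 × 100 = 104.7383

104.7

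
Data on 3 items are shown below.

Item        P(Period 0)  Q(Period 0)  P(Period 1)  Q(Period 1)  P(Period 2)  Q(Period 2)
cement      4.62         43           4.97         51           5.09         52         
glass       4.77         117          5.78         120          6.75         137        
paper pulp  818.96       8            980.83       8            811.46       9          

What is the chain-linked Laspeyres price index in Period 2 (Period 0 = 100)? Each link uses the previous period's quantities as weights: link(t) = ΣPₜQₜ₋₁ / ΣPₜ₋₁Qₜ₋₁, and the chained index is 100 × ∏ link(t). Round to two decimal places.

102.79

Link Period 0→Period 1:
ΣP(Period 1)Q(Period 0) = 4.97×43 + 5.78×117 + 980.83×8 = 213.71 + 676.26 + 7846.64 = 8736.61
ΣP(Period 0)Q(Period 0) = 4.62×43 + 4.77×117 + 818.96×8 = 198.66 + 558.09 + 6551.68 = 7308.43
link = 8736.61/7308.43 = 1.195415
Link Period 1→Period 2:
ΣP(Period 2)Q(Period 1) = 5.09×51 + 6.75×120 + 811.46×8 = 259.59 + 810 + 6491.68 = 7561.27
ΣP(Period 1)Q(Period 1) = 4.97×51 + 5.78×120 + 980.83×8 = 253.47 + 693.6 + 7846.64 = 8793.71
link = 7561.27/8793.71 = 0.859850
Chained index = 100 × 1.195415 × 0.859850 = 102.7878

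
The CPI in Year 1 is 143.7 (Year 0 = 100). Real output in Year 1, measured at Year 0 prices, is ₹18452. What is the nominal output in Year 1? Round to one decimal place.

26515.5

Nominal = Real × (Index/100) = 18452 × (143.7/100)
        = 18452 × 1.437 = 26515.5240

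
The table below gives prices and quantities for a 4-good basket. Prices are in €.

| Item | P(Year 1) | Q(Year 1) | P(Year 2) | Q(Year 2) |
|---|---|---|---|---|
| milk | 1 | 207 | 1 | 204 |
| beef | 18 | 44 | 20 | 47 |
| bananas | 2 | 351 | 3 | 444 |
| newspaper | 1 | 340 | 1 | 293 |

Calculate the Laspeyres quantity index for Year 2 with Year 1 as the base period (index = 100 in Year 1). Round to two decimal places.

Laspeyres quantity index uses base-period prices as weights.
ΣP(Year 1)·Q(Year 2) = 1×204 + 18×47 + 2×444 + 1×293 = 204 + 846 + 888 + 293 = 2231
ΣP(Year 1)·Q(Year 1) = 1×207 + 18×44 + 2×351 + 1×340 = 207 + 792 + 702 + 340 = 2041
Index = 2231 / 2041 × 100 = 109.3092

109.31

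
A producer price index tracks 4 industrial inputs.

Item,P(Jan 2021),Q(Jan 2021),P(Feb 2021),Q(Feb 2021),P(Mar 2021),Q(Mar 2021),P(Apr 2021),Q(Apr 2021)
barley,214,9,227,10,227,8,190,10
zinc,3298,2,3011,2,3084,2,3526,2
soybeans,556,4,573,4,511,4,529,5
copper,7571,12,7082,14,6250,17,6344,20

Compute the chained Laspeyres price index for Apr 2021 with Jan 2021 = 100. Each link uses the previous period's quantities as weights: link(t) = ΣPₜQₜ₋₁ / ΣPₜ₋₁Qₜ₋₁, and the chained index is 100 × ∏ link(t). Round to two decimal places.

85.42

Link Jan 2021→Feb 2021:
ΣP(Feb 2021)Q(Jan 2021) = 227×9 + 3011×2 + 573×4 + 7082×12 = 2043 + 6022 + 2292 + 84984 = 95341
ΣP(Jan 2021)Q(Jan 2021) = 214×9 + 3298×2 + 556×4 + 7571×12 = 1926 + 6596 + 2224 + 90852 = 101598
link = 95341/101598 = 0.938414
Link Feb 2021→Mar 2021:
ΣP(Mar 2021)Q(Feb 2021) = 227×10 + 3084×2 + 511×4 + 6250×14 = 2270 + 6168 + 2044 + 87500 = 97982
ΣP(Feb 2021)Q(Feb 2021) = 227×10 + 3011×2 + 573×4 + 7082×14 = 2270 + 6022 + 2292 + 99148 = 109732
link = 97982/109732 = 0.892921
Link Mar 2021→Apr 2021:
ΣP(Apr 2021)Q(Mar 2021) = 190×8 + 3526×2 + 529×4 + 6344×17 = 1520 + 7052 + 2116 + 107848 = 118536
ΣP(Mar 2021)Q(Mar 2021) = 227×8 + 3084×2 + 511×4 + 6250×17 = 1816 + 6168 + 2044 + 106250 = 116278
link = 118536/116278 = 1.019419
Chained index = 100 × 0.938414 × 0.892921 × 1.019419 = 85.4201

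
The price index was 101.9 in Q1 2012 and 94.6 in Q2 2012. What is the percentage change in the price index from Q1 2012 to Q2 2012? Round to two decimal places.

Change = (94.6 − 101.9) / 101.9 × 100
       = -7.3 / 101.9 × 100 = -7.1639%

-7.16%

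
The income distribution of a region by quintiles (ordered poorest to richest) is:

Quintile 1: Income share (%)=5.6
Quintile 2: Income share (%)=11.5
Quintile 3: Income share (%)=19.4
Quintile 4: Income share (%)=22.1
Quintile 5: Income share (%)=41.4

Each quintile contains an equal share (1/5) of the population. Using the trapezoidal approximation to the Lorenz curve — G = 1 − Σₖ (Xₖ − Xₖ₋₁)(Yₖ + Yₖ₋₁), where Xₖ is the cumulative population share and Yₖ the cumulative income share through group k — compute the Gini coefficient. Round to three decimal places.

0.329

Cumulative income shares Yₖ: 0.0560, 0.1710, 0.3650, 0.5860, 1.0000
Σ (Xₖ−Xₖ₋₁)(Yₖ+Yₖ₋₁) = (1/5)(0.0560+0.0000) + (1/5)(0.1710+0.0560) + (1/5)(0.3650+0.1710) + (1/5)(0.5860+0.3650) + (1/5)(1.0000+0.5860)
  = 0.0112 + 0.0454 + 0.1072 + 0.1902 + 0.3172 = 0.6712
G = 1 − 0.6712 = 0.3288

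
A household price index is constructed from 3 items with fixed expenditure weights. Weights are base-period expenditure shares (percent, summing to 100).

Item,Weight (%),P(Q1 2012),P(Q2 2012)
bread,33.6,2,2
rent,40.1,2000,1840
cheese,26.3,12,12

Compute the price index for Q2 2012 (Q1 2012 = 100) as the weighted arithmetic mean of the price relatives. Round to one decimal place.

bread: 33.6 × (2/2) = 33.6 × 1.000000 = 33.6000
rent: 40.1 × (1840/2000) = 40.1 × 0.920000 = 36.8920
cheese: 26.3 × (12/12) = 26.3 × 1.000000 = 26.3000
Index = Σ wᵢ·(p₁ᵢ/p₀ᵢ) = 33.6000 + 36.8920 + 26.3000 = 96.7920

96.8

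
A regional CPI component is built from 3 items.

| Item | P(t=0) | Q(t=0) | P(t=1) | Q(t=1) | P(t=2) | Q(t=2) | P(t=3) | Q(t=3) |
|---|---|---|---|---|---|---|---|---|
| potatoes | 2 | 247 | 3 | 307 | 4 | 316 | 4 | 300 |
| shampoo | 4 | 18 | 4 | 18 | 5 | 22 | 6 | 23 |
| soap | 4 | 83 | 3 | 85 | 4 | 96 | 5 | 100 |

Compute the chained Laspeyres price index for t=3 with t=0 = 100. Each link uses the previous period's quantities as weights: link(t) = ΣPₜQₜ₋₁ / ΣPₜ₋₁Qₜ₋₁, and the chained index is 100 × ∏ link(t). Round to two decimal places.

167.66

Link t=0→t=1:
ΣP(t=1)Q(t=0) = 3×247 + 4×18 + 3×83 = 741 + 72 + 249 = 1062
ΣP(t=0)Q(t=0) = 2×247 + 4×18 + 4×83 = 494 + 72 + 332 = 898
link = 1062/898 = 1.182628
Link t=1→t=2:
ΣP(t=2)Q(t=1) = 4×307 + 5×18 + 4×85 = 1228 + 90 + 340 = 1658
ΣP(t=1)Q(t=1) = 3×307 + 4×18 + 3×85 = 921 + 72 + 255 = 1248
link = 1658/1248 = 1.328526
Link t=2→t=3:
ΣP(t=3)Q(t=2) = 4×316 + 6×22 + 5×96 = 1264 + 132 + 480 = 1876
ΣP(t=2)Q(t=2) = 4×316 + 5×22 + 4×96 = 1264 + 110 + 384 = 1758
link = 1876/1758 = 1.067122
Chained index = 100 × 1.182628 × 1.328526 × 1.067122 = 167.6610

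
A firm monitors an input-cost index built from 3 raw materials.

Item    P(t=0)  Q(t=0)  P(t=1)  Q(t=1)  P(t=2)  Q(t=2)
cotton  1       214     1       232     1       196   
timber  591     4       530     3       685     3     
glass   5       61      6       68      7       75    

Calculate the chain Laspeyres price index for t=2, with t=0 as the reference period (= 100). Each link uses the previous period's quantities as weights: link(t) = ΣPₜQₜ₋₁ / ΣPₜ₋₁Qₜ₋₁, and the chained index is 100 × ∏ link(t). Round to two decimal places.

Link t=0→t=1:
ΣP(t=1)Q(t=0) = 1×214 + 530×4 + 6×61 = 214 + 2120 + 366 = 2700
ΣP(t=0)Q(t=0) = 1×214 + 591×4 + 5×61 = 214 + 2364 + 305 = 2883
link = 2700/2883 = 0.936524
Link t=1→t=2:
ΣP(t=2)Q(t=1) = 1×232 + 685×3 + 7×68 = 232 + 2055 + 476 = 2763
ΣP(t=1)Q(t=1) = 1×232 + 530×3 + 6×68 = 232 + 1590 + 408 = 2230
link = 2763/2230 = 1.239013
Chained index = 100 × 0.936524 × 1.239013 = 116.0366

116.04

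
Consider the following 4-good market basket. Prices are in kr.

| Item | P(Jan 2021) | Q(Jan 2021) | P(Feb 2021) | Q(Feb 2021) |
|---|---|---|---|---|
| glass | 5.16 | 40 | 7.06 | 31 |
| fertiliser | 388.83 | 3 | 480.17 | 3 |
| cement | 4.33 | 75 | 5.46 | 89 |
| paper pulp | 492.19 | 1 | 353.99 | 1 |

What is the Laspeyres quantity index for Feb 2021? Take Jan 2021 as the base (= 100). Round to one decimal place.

100.6

Laspeyres quantity index uses base-period prices as weights.
ΣP(Jan 2021)·Q(Feb 2021) = 5.16×31 + 388.83×3 + 4.33×89 + 492.19×1 = 159.96 + 1166.49 + 385.37 + 492.19 = 2204.01
ΣP(Jan 2021)·Q(Jan 2021) = 5.16×40 + 388.83×3 + 4.33×75 + 492.19×1 = 206.4 + 1166.49 + 324.75 + 492.19 = 2189.83
Index = 2204.01 / 2189.83 × 100 = 100.6475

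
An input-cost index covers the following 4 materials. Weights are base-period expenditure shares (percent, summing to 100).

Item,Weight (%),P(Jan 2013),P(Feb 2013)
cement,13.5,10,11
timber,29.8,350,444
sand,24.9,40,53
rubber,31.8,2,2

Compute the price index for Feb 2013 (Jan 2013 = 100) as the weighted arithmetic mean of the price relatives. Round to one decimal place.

cement: 13.5 × (11/10) = 13.5 × 1.100000 = 14.8500
timber: 29.8 × (444/350) = 29.8 × 1.268571 = 37.8034
sand: 24.9 × (53/40) = 24.9 × 1.325000 = 32.9925
rubber: 31.8 × (2/2) = 31.8 × 1.000000 = 31.8000
Index = Σ wᵢ·(p₁ᵢ/p₀ᵢ) = 14.8500 + 37.8034 + 32.9925 + 31.8000 = 117.4459

117.4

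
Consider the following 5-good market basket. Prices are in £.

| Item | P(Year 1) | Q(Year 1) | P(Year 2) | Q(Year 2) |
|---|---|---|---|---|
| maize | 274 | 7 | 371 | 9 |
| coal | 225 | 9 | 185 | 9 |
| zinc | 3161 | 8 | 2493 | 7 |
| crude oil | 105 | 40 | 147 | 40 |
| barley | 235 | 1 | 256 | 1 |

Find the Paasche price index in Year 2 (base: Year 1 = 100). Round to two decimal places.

Paasche price index uses current-period quantities as weights.
ΣP(Year 2)·Q(Year 2) = 371×9 + 185×9 + 2493×7 + 147×40 + 256×1 = 3339 + 1665 + 17451 + 5880 + 256 = 28591
ΣP(Year 1)·Q(Year 2) = 274×9 + 225×9 + 3161×7 + 105×40 + 235×1 = 2466 + 2025 + 22127 + 4200 + 235 = 31053
Index = 28591 / 31053 × 100 = 92.0716

92.07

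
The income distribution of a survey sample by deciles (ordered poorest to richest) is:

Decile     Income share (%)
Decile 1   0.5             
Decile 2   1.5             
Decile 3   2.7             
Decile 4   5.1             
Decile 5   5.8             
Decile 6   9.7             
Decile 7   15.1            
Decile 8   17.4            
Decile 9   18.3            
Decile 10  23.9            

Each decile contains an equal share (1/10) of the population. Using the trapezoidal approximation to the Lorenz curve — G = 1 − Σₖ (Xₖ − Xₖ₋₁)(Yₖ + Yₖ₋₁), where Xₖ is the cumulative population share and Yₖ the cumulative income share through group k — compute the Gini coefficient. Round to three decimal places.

0.436

Cumulative income shares Yₖ: 0.0050, 0.0200, 0.0470, 0.0980, 0.1560, 0.2530, 0.4040, 0.5780, 0.7610, 1.0000
Σ (Xₖ−Xₖ₋₁)(Yₖ+Yₖ₋₁) = (1/10)(0.0050+0.0000) + (1/10)(0.0200+0.0050) + (1/10)(0.0470+0.0200) + (1/10)(0.0980+0.0470) + (1/10)(0.1560+0.0980) + (1/10)(0.2530+0.1560) + (1/10)(0.4040+0.2530) + (1/10)(0.5780+0.4040) + (1/10)(0.7610+0.5780) + (1/10)(1.0000+0.7610)
  = 0.0005 + 0.0025 + 0.0067 + 0.0145 + 0.0254 + 0.0409 + 0.0657 + 0.0982 + 0.1339 + 0.1761 = 0.5644
G = 1 − 0.5644 = 0.4356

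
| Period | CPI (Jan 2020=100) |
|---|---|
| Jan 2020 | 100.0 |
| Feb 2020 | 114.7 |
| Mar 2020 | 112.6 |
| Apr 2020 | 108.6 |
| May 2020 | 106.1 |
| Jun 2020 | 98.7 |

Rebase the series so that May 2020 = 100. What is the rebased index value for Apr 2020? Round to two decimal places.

Rebased(Apr 2020) = 108.6 / 106.1 × 100 = 102.3563

102.36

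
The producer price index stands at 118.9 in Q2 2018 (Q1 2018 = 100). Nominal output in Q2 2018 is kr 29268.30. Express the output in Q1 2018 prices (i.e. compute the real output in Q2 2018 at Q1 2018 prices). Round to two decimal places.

Real = Nominal ÷ (Index/100) = 29268.30 ÷ (118.9/100)
     = 29268.30 ÷ 1.189 = 24615.8957

24615.90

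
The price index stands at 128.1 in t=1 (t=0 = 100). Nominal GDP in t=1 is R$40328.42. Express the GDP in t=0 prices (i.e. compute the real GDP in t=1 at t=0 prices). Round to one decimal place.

31482.0

Real = Nominal ÷ (Index/100) = 40328.42 ÷ (128.1/100)
     = 40328.42 ÷ 1.281 = 31481.9828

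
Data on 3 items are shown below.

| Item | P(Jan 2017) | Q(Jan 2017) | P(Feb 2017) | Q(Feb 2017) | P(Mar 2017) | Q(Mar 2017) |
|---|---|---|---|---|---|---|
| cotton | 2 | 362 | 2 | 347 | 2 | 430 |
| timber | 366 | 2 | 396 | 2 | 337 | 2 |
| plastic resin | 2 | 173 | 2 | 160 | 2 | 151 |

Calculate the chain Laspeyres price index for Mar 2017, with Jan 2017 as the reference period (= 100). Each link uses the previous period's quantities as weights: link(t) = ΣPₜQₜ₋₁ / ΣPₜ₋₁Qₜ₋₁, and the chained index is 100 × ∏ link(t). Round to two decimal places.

Link Jan 2017→Feb 2017:
ΣP(Feb 2017)Q(Jan 2017) = 2×362 + 396×2 + 2×173 = 724 + 792 + 346 = 1862
ΣP(Jan 2017)Q(Jan 2017) = 2×362 + 366×2 + 2×173 = 724 + 732 + 346 = 1802
link = 1862/1802 = 1.033296
Link Feb 2017→Mar 2017:
ΣP(Mar 2017)Q(Feb 2017) = 2×347 + 337×2 + 2×160 = 694 + 674 + 320 = 1688
ΣP(Feb 2017)Q(Feb 2017) = 2×347 + 396×2 + 2×160 = 694 + 792 + 320 = 1806
link = 1688/1806 = 0.934662
Chained index = 100 × 1.033296 × 0.934662 = 96.5783

96.58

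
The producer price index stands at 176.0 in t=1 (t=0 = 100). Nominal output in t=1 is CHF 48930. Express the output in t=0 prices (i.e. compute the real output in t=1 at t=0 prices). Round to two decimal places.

Real = Nominal ÷ (Index/100) = 48930 ÷ (176.0/100)
     = 48930 ÷ 1.760 = 27801.1364

27801.14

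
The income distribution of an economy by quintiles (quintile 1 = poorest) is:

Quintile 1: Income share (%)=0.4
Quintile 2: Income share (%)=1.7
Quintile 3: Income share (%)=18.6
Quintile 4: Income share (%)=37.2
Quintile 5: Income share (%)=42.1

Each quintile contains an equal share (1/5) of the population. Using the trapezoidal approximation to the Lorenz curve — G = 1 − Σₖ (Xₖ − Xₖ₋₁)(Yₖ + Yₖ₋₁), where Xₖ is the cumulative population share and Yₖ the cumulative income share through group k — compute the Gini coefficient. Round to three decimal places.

0.476

Cumulative income shares Yₖ: 0.0040, 0.0210, 0.2070, 0.5790, 1.0000
Σ (Xₖ−Xₖ₋₁)(Yₖ+Yₖ₋₁) = (1/5)(0.0040+0.0000) + (1/5)(0.0210+0.0040) + (1/5)(0.2070+0.0210) + (1/5)(0.5790+0.2070) + (1/5)(1.0000+0.5790)
  = 0.0008 + 0.0050 + 0.0456 + 0.1572 + 0.3158 = 0.5244
G = 1 − 0.5244 = 0.4756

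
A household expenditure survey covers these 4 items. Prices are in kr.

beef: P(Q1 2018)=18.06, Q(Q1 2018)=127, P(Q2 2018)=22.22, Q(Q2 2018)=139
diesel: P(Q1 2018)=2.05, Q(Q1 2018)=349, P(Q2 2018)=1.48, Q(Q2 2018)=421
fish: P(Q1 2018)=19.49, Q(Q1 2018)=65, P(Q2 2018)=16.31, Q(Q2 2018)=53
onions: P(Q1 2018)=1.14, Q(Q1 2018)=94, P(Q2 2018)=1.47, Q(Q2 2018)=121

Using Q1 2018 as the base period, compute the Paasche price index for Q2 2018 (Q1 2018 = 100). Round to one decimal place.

Paasche price index uses current-period quantities as weights.
ΣP(Q2 2018)·Q(Q2 2018) = 22.22×139 + 1.48×421 + 16.31×53 + 1.47×121 = 3088.58 + 623.08 + 864.43 + 177.87 = 4753.96
ΣP(Q1 2018)·Q(Q2 2018) = 18.06×139 + 2.05×421 + 19.49×53 + 1.14×121 = 2510.34 + 863.05 + 1032.97 + 137.94 = 4544.3
Index = 4753.96 / 4544.3 × 100 = 104.6137

104.6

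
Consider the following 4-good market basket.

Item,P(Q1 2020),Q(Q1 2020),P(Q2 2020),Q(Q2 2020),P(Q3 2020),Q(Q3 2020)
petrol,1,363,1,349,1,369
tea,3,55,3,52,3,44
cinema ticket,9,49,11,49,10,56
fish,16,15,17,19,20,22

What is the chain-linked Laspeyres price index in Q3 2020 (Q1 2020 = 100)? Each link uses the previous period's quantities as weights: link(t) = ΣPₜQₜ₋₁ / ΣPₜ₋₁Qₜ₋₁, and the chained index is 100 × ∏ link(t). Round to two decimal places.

109.99

Link Q1 2020→Q2 2020:
ΣP(Q2 2020)Q(Q1 2020) = 1×363 + 3×55 + 11×49 + 17×15 = 363 + 165 + 539 + 255 = 1322
ΣP(Q1 2020)Q(Q1 2020) = 1×363 + 3×55 + 9×49 + 16×15 = 363 + 165 + 441 + 240 = 1209
link = 1322/1209 = 1.093466
Link Q2 2020→Q3 2020:
ΣP(Q3 2020)Q(Q2 2020) = 1×349 + 3×52 + 10×49 + 20×19 = 349 + 156 + 490 + 380 = 1375
ΣP(Q2 2020)Q(Q2 2020) = 1×349 + 3×52 + 11×49 + 17×19 = 349 + 156 + 539 + 323 = 1367
link = 1375/1367 = 1.005852
Chained index = 100 × 1.093466 × 1.005852 = 109.9865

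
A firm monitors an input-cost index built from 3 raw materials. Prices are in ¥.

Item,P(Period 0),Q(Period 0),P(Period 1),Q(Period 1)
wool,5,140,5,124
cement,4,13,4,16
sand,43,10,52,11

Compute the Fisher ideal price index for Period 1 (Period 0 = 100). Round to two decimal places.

Laspeyres component (base-period weights):
ΣP(Period 1)Q(Period 0) = 5×140 + 4×13 + 52×10 = 700 + 52 + 520 = 1272
ΣP(Period 0)Q(Period 0) = 5×140 + 4×13 + 43×10 = 700 + 52 + 430 = 1182
L = 1272 / 1182 × 100 = 107.6142
Paasche component (current-period weights):
ΣP(Period 1)Q(Period 1) = 5×124 + 4×16 + 52×11 = 620 + 64 + 572 = 1256
ΣP(Period 0)Q(Period 1) = 5×124 + 4×16 + 43×11 = 620 + 64 + 473 = 1157
P = 1256 / 1157 × 100 = 108.5566
Fisher = √(L × P) = √(107.6142 × 108.5566) = 108.0844

108.08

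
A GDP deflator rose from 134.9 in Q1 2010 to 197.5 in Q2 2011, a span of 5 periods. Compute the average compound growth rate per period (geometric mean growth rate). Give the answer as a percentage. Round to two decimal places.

7.92%

Growth factor = (197.5/134.9)^(1/5) = (1.464047)^(1/5) = 1.079223
Growth rate = 1.079223 − 1 = 0.079223 = 7.9223%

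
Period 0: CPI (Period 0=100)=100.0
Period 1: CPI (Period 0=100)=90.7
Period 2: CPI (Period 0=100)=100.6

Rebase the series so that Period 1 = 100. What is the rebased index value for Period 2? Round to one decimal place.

110.9

Rebased(Period 2) = 100.6 / 90.7 × 100 = 110.9151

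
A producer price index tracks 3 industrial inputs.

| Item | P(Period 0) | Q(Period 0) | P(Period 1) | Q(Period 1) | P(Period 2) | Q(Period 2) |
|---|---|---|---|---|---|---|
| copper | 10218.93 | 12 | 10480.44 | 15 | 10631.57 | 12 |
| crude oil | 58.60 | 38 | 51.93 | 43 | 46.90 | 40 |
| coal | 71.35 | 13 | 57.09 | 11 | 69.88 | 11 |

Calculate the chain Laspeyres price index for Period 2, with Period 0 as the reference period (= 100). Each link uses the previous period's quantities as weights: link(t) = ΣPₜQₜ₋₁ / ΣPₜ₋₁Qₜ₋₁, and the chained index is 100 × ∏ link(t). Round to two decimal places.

103.54

Link Period 0→Period 1:
ΣP(Period 1)Q(Period 0) = 10480.44×12 + 51.93×38 + 57.09×13 = 125765.28 + 1973.34 + 742.17 = 128480.79
ΣP(Period 0)Q(Period 0) = 10218.93×12 + 58.60×38 + 71.35×13 = 122627.16 + 2226.8 + 927.55 = 125781.51
link = 128480.79/125781.51 = 1.021460
Link Period 1→Period 2:
ΣP(Period 2)Q(Period 1) = 10631.57×15 + 46.90×43 + 69.88×11 = 159473.55 + 2016.7 + 768.68 = 162258.93
ΣP(Period 1)Q(Period 1) = 10480.44×15 + 51.93×43 + 57.09×11 = 157206.6 + 2232.99 + 627.99 = 160067.58
link = 162258.93/160067.58 = 1.013690
Chained index = 100 × 1.021460 × 1.013690 = 103.5444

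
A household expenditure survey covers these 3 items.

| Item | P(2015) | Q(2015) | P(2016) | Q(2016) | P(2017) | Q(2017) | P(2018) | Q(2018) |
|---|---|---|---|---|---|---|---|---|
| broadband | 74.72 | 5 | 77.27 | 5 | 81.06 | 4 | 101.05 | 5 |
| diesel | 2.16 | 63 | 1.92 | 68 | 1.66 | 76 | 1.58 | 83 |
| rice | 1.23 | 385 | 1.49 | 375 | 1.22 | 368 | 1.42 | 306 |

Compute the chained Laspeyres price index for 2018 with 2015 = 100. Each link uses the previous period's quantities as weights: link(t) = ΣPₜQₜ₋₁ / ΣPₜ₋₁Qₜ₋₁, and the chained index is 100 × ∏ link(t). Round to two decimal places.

Link 2015→2016:
ΣP(2016)Q(2015) = 77.27×5 + 1.92×63 + 1.49×385 = 386.35 + 120.96 + 573.65 = 1080.96
ΣP(2015)Q(2015) = 74.72×5 + 2.16×63 + 1.23×385 = 373.6 + 136.08 + 473.55 = 983.23
link = 1080.96/983.23 = 1.099397
Link 2016→2017:
ΣP(2017)Q(2016) = 81.06×5 + 1.66×68 + 1.22×375 = 405.3 + 112.88 + 457.5 = 975.68
ΣP(2016)Q(2016) = 77.27×5 + 1.92×68 + 1.49×375 = 386.35 + 130.56 + 558.75 = 1075.66
link = 975.68/1075.66 = 0.907052
Link 2017→2018:
ΣP(2018)Q(2017) = 101.05×4 + 1.58×76 + 1.42×368 = 404.2 + 120.08 + 522.56 = 1046.84
ΣP(2017)Q(2017) = 81.06×4 + 1.66×76 + 1.22×368 = 324.24 + 126.16 + 448.96 = 899.36
link = 1046.84/899.36 = 1.163983
Chained index = 100 × 1.099397 × 0.907052 × 1.163983 = 116.0736

116.07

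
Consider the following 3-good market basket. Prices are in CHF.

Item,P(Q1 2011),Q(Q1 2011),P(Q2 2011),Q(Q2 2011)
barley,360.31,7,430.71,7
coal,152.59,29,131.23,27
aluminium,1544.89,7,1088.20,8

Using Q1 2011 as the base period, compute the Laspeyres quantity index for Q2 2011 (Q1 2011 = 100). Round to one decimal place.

Laspeyres quantity index uses base-period prices as weights.
ΣP(Q1 2011)·Q(Q2 2011) = 360.31×7 + 152.59×27 + 1544.89×8 = 2522.17 + 4119.93 + 12359.12 = 19001.22
ΣP(Q1 2011)·Q(Q1 2011) = 360.31×7 + 152.59×29 + 1544.89×7 = 2522.17 + 4425.11 + 10814.23 = 17761.51
Index = 19001.22 / 17761.51 × 100 = 106.9798

107.0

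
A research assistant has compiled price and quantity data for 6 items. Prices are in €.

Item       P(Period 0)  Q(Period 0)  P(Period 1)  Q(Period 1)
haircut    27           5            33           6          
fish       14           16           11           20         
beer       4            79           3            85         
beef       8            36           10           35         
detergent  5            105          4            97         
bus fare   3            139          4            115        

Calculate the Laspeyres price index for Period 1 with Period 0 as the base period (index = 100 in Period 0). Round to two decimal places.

Laspeyres price index uses base-period quantities as weights.
ΣP(Period 1)·Q(Period 0) = 33×5 + 11×16 + 3×79 + 10×36 + 4×105 + 4×139 = 165 + 176 + 237 + 360 + 420 + 556 = 1914
ΣP(Period 0)·Q(Period 0) = 27×5 + 14×16 + 4×79 + 8×36 + 5×105 + 3×139 = 135 + 224 + 316 + 288 + 525 + 417 = 1905
Index = 1914 / 1905 × 100 = 100.4724

100.47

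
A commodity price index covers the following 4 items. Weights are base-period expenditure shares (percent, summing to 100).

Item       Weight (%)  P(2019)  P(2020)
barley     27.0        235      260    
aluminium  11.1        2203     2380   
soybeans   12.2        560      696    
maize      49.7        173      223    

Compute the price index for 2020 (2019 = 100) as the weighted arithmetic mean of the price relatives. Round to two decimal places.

121.09

barley: 27.0 × (260/235) = 27.0 × 1.106383 = 29.8723
aluminium: 11.1 × (2380/2203) = 11.1 × 1.080345 = 11.9918
soybeans: 12.2 × (696/560) = 12.2 × 1.242857 = 15.1629
maize: 49.7 × (223/173) = 49.7 × 1.289017 = 64.0642
Index = Σ wᵢ·(p₁ᵢ/p₀ᵢ) = 29.8723 + 11.9918 + 15.1629 + 64.0642 = 121.0912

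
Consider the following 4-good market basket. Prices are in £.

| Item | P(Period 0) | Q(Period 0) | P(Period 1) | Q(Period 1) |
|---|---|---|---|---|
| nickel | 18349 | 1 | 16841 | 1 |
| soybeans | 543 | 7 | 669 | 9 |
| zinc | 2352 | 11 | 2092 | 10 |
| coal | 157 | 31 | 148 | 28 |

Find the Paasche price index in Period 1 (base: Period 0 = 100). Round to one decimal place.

93.7

Paasche price index uses current-period quantities as weights.
ΣP(Period 1)·Q(Period 1) = 16841×1 + 669×9 + 2092×10 + 148×28 = 16841 + 6021 + 20920 + 4144 = 47926
ΣP(Period 0)·Q(Period 1) = 18349×1 + 543×9 + 2352×10 + 157×28 = 18349 + 4887 + 23520 + 4396 = 51152
Index = 47926 / 51152 × 100 = 93.6933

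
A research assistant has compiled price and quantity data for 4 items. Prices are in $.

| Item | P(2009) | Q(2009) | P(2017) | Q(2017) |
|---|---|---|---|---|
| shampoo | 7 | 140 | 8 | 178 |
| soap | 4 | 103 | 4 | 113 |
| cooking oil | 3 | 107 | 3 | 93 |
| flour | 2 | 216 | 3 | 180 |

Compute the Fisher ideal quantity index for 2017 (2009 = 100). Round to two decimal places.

108.35

Laspeyres component (base-period weights):
ΣP(2009)Q(2017) = 7×178 + 4×113 + 3×93 + 2×180 = 1246 + 452 + 279 + 360 = 2337
ΣP(2009)Q(2009) = 7×140 + 4×103 + 3×107 + 2×216 = 980 + 412 + 321 + 432 = 2145
L = 2337 / 2145 × 100 = 108.9510
Paasche component (current-period weights):
ΣP(2017)Q(2017) = 8×178 + 4×113 + 3×93 + 3×180 = 1424 + 452 + 279 + 540 = 2695
ΣP(2017)Q(2009) = 8×140 + 4×103 + 3×107 + 3×216 = 1120 + 412 + 321 + 648 = 2501
P = 2695 / 2501 × 100 = 107.7569
Fisher = √(L × P) = √(108.9510 × 107.7569) = 108.3523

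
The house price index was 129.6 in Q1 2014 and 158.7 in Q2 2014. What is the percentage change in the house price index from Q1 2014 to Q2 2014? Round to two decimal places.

22.45%

Change = (158.7 − 129.6) / 129.6 × 100
       = 29.1 / 129.6 × 100 = 22.4537%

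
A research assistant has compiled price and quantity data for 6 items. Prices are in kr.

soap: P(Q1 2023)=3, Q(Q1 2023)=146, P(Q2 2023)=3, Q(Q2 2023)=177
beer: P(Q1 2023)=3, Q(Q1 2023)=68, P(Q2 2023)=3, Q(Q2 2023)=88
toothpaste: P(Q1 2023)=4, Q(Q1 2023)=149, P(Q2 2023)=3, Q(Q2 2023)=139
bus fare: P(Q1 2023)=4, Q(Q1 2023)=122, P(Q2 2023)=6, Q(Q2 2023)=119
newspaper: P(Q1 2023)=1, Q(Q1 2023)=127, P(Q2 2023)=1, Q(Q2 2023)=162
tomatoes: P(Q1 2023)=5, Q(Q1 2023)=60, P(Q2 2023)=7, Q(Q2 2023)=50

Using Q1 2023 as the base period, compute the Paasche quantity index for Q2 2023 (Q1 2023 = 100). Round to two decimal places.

Paasche quantity index uses current-period prices as weights.
ΣP(Q2 2023)·Q(Q2 2023) = 3×177 + 3×88 + 3×139 + 6×119 + 1×162 + 7×50 = 531 + 264 + 417 + 714 + 162 + 350 = 2438
ΣP(Q2 2023)·Q(Q1 2023) = 3×146 + 3×68 + 3×149 + 6×122 + 1×127 + 7×60 = 438 + 204 + 447 + 732 + 127 + 420 = 2368
Index = 2438 / 2368 × 100 = 102.9561

102.96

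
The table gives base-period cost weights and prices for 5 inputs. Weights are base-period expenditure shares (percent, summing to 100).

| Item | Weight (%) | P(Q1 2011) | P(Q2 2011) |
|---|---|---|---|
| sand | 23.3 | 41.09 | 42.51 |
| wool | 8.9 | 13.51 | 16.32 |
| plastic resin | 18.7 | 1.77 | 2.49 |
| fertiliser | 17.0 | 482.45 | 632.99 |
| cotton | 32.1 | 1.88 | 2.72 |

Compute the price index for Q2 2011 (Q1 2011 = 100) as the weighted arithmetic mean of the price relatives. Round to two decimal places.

sand: 23.3 × (42.51/41.09) = 23.3 × 1.034558 = 24.1052
wool: 8.9 × (16.32/13.51) = 8.9 × 1.207994 = 10.7511
plastic resin: 18.7 × (2.49/1.77) = 18.7 × 1.406780 = 26.3068
fertiliser: 17.0 × (632.99/482.45) = 17.0 × 1.312032 = 22.3045
cotton: 32.1 × (2.72/1.88) = 32.1 × 1.446809 = 46.4426
Index = Σ wᵢ·(p₁ᵢ/p₀ᵢ) = 24.1052 + 10.7511 + 26.3068 + 22.3045 + 46.4426 = 129.9102

129.91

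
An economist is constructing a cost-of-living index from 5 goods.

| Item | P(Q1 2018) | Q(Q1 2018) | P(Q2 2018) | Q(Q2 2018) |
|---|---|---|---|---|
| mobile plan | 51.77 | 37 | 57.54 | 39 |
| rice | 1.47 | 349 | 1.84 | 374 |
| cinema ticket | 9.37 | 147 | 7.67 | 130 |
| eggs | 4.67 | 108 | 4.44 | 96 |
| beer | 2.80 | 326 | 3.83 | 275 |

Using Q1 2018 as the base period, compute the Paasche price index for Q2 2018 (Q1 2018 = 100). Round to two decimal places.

Paasche price index uses current-period quantities as weights.
ΣP(Q2 2018)·Q(Q2 2018) = 57.54×39 + 1.84×374 + 7.67×130 + 4.44×96 + 3.83×275 = 2244.06 + 688.16 + 997.1 + 426.24 + 1053.25 = 5408.81
ΣP(Q1 2018)·Q(Q2 2018) = 51.77×39 + 1.47×374 + 9.37×130 + 4.67×96 + 2.80×275 = 2019.03 + 549.78 + 1218.1 + 448.32 + 770 = 5005.23
Index = 5408.81 / 5005.23 × 100 = 108.0632

108.06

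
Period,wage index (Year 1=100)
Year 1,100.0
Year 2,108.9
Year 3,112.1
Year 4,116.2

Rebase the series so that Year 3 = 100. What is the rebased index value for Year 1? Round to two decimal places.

Rebased(Year 1) = 100.0 / 112.1 × 100 = 89.2061

89.21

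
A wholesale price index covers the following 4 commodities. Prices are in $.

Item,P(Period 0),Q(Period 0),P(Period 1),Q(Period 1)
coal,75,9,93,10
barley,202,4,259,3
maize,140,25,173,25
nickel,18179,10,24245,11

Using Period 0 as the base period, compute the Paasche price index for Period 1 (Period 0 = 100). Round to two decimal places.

133.15

Paasche price index uses current-period quantities as weights.
ΣP(Period 1)·Q(Period 1) = 93×10 + 259×3 + 173×25 + 24245×11 = 930 + 777 + 4325 + 266695 = 272727
ΣP(Period 0)·Q(Period 1) = 75×10 + 202×3 + 140×25 + 18179×11 = 750 + 606 + 3500 + 199969 = 204825
Index = 272727 / 204825 × 100 = 133.1512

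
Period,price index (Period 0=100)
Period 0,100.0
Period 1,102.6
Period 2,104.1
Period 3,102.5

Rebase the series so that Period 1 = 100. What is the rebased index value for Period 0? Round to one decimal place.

97.5

Rebased(Period 0) = 100.0 / 102.6 × 100 = 97.4659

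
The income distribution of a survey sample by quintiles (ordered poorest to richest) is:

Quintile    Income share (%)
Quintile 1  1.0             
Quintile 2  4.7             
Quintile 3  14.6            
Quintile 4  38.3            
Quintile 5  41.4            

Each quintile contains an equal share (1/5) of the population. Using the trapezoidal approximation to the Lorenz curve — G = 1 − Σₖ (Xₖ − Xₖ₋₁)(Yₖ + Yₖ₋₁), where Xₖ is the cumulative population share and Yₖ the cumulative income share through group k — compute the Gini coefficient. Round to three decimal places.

Cumulative income shares Yₖ: 0.0100, 0.0570, 0.2030, 0.5860, 1.0000
Σ (Xₖ−Xₖ₋₁)(Yₖ+Yₖ₋₁) = (1/5)(0.0100+0.0000) + (1/5)(0.0570+0.0100) + (1/5)(0.2030+0.0570) + (1/5)(0.5860+0.2030) + (1/5)(1.0000+0.5860)
  = 0.0020 + 0.0134 + 0.0520 + 0.1578 + 0.3172 = 0.5424
G = 1 − 0.5424 = 0.4576

0.458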